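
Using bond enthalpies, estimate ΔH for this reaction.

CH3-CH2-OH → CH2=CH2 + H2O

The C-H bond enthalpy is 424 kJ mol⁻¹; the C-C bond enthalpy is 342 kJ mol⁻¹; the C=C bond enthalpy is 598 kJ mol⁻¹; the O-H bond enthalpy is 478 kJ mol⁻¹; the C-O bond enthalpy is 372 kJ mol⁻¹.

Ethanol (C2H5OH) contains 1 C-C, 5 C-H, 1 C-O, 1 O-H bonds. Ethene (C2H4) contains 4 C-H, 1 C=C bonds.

Bonds broken (reactants):
  C-C: 1 × 342 = 342
  C-H: 5 × 424 = 2120
  C-O: 1 × 372 = 372
  O-H: 1 × 478 = 478
  Σ(broken) = 3312 kJ
Bonds formed (products):
  C-H: 4 × 424 = 1696
  C=C: 1 × 598 = 598
  O-H: 2 × 478 = 956
  Σ(formed) = 3250 kJ
ΔH = Σ(broken) − Σ(formed) = 3312 − 3250 = +62 kJ

ΔH ≈ +62 kJ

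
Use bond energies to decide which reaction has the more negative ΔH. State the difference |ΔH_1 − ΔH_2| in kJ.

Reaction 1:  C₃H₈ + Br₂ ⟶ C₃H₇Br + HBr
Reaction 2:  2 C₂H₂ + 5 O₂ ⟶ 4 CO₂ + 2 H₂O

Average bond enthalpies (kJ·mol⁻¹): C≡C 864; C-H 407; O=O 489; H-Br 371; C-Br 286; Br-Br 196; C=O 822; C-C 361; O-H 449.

Reaction 2, by 2517 kJ

Reaction 1:
  Bonds broken (reactants):
    Br-Br: 1 × 196 = 196
    C-C: 2 × 361 = 722
    C-H: 8 × 407 = 3256
    Σ(broken) = 4174 kJ
  Bonds formed (products):
    C-Br: 1 × 286 = 286
    C-C: 2 × 361 = 722
    C-H: 7 × 407 = 2849
    H-Br: 1 × 371 = 371
    Σ(formed) = 4228 kJ
  ΔH_1 = 4174 − 4228 = −54 kJ
Reaction 2:
  Bonds broken (reactants):
    C≡C: 2 × 864 = 1728
    C-H: 4 × 407 = 1628
    O=O: 5 × 489 = 2445
    Σ(broken) = 5801 kJ
  Bonds formed (products):
    C=O: 8 × 822 = 6576
    O-H: 4 × 449 = 1796
    Σ(formed) = 8372 kJ
  ΔH_2 = 5801 − 8372 = −2571 kJ
ΔH_1 − ΔH_2 = +2517 kJ, so reaction 2 has the more negative ΔH; |ΔH_1 − ΔH_2| = 2517 kJ.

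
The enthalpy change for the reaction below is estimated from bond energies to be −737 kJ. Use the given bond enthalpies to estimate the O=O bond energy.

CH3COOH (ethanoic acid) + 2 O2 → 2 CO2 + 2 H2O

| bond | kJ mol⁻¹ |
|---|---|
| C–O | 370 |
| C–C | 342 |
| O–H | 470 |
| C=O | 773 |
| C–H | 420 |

Let D be the O=O bond energy.
Σ(broken) = 1×342 + 3×420 + 1×370 + 1×773 + 1×470 + 2×D = 3215 + 2D
Σ(formed) = 4×773 + 4×470 = 4972
ΔH = Σ(broken) − Σ(formed) = (3215 + 2D) − (4972) = −1757 + 2D
Setting this equal to −737 kJ gives 2D = 1020, so D = 510 kJ/mol.

D(O=O) ≈ 510 kJ/mol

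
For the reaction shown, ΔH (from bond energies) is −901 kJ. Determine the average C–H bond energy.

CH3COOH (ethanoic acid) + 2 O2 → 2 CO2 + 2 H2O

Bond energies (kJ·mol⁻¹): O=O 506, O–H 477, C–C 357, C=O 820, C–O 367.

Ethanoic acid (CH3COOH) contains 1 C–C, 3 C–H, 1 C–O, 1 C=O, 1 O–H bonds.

D(C–H) ≈ 418 kJ/mol

Let D be the C–H bond energy.
Σ(broken) = 1×357 + 3×D + 1×367 + 1×820 + 1×477 + 2×506 = 3033 + 3D
Σ(formed) = 4×820 + 4×477 = 5188
ΔH = Σ(broken) − Σ(formed) = (3033 + 3D) − (5188) = −2155 + 3D
Setting this equal to −901 kJ gives 3D = 1254, so D = 418 kJ/mol.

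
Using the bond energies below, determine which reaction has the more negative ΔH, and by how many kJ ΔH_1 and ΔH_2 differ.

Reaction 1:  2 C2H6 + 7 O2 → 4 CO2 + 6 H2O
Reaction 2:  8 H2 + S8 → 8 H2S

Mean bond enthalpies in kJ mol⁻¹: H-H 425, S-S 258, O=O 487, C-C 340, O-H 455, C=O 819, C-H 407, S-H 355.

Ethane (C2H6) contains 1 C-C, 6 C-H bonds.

Reaction 1, by 2823 kJ

Reaction 1:
  Bonds broken (reactants):
    C-C: 2 × 340 = 680
    C-H: 12 × 407 = 4884
    O=O: 7 × 487 = 3409
    Σ(broken) = 8973 kJ
  Bonds formed (products):
    C=O: 8 × 819 = 6552
    O-H: 12 × 455 = 5460
    Σ(formed) = 12012 kJ
  ΔH_1 = 8973 − 12012 = −3039 kJ
Reaction 2:
  Bonds broken (reactants):
    H-H: 8 × 425 = 3400
    S-S: 8 × 258 = 2064
    Σ(broken) = 5464 kJ
  Bonds formed (products):
    S-H: 16 × 355 = 5680
    Σ(formed) = 5680 kJ
  ΔH_2 = 5464 − 5680 = −216 kJ
ΔH_1 − ΔH_2 = −2823 kJ, so reaction 1 has the more negative ΔH; |ΔH_1 − ΔH_2| = 2823 kJ.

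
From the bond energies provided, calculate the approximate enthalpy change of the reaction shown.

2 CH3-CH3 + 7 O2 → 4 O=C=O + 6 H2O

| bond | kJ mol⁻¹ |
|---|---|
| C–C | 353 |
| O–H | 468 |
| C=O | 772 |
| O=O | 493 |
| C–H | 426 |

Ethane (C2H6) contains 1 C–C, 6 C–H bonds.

ΔH ≈ −2523 kJ

Bonds broken (reactants):
  C–C: 2 × 353 = 706
  C–H: 12 × 426 = 5112
  O=O: 7 × 493 = 3451
  Σ(broken) = 9269 kJ
Bonds formed (products):
  C=O: 8 × 772 = 6176
  O–H: 12 × 468 = 5616
  Σ(formed) = 11792 kJ
ΔH = Σ(broken) − Σ(formed) = 9269 − 11792 = −2523 kJ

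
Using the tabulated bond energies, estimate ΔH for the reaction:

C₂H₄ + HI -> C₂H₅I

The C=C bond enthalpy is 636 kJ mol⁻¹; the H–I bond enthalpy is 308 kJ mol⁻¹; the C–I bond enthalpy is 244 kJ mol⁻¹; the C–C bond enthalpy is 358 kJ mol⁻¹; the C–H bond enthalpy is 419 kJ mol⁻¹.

ΔH ≈ −77 kJ

Bonds broken (reactants):
  C–H: 4 × 419 = 1676
  C=C: 1 × 636 = 636
  H–I: 1 × 308 = 308
  Σ(broken) = 2620 kJ
Bonds formed (products):
  C–C: 1 × 358 = 358
  C–H: 5 × 419 = 2095
  C–I: 1 × 244 = 244
  Σ(formed) = 2697 kJ
ΔH = Σ(broken) − Σ(formed) = 2620 − 2697 = −77 kJ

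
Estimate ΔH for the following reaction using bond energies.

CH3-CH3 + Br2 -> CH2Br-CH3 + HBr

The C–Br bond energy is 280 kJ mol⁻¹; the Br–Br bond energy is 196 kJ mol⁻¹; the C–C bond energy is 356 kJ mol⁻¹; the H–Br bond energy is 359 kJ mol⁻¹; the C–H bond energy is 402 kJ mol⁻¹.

ΔH ≈ −41 kJ

Bonds broken (reactants):
  Br–Br: 1 × 196 = 196
  C–C: 1 × 356 = 356
  C–H: 6 × 402 = 2412
  Σ(broken) = 2964 kJ
Bonds formed (products):
  C–Br: 1 × 280 = 280
  C–C: 1 × 356 = 356
  C–H: 5 × 402 = 2010
  H–Br: 1 × 359 = 359
  Σ(formed) = 3005 kJ
ΔH = Σ(broken) − Σ(formed) = 2964 − 3005 = −41 kJ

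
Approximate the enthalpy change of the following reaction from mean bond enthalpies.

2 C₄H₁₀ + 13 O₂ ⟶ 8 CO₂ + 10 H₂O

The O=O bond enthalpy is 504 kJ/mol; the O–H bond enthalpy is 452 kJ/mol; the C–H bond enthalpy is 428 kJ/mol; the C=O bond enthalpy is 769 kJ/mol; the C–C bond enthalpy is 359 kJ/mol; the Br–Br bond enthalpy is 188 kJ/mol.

Bonds broken (reactants):
  C–C: 6 × 359 = 2154
  C–H: 20 × 428 = 8560
  O=O: 13 × 504 = 6552
  Σ(broken) = 17266 kJ
Bonds formed (products):
  C=O: 16 × 769 = 12304
  O–H: 20 × 452 = 9040
  Σ(formed) = 21344 kJ
ΔH = Σ(broken) − Σ(formed) = 17266 − 21344 = −4078 kJ

ΔH ≈ −4078 kJ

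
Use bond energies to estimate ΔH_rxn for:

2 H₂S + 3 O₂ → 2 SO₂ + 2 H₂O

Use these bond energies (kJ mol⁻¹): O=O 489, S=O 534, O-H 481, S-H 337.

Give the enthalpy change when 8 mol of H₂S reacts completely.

ΔH = −4980 kJ

Bonds broken (reactants):
  O=O: 3 × 489 = 1467
  S-H: 4 × 337 = 1348
  Σ(broken) = 2815 kJ
Bonds formed (products):
  O-H: 4 × 481 = 1924
  S=O: 4 × 534 = 2136
  Σ(formed) = 4060 kJ
ΔH = Σ(broken) − Σ(formed) = 2815 − 4060 = −1245 kJ
For 4× the reaction as written: 4 × (−1245) = −4980 kJ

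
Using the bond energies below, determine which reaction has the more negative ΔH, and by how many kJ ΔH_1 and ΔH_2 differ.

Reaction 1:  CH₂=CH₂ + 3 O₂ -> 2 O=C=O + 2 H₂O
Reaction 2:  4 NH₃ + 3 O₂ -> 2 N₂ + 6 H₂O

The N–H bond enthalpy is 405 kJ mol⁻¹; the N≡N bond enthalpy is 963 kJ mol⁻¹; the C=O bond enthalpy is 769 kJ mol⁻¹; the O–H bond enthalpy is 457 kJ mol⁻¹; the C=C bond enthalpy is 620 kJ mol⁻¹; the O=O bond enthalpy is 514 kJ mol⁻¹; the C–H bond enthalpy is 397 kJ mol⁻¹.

Reaction 1:
  Bonds broken (reactants):
    C–H: 4 × 397 = 1588
    C=C: 1 × 620 = 620
    O=O: 3 × 514 = 1542
    Σ(broken) = 3750 kJ
  Bonds formed (products):
    C=O: 4 × 769 = 3076
    O–H: 4 × 457 = 1828
    Σ(formed) = 4904 kJ
  ΔH_1 = 3750 − 4904 = −1154 kJ
Reaction 2:
  Bonds broken (reactants):
    N–H: 12 × 405 = 4860
    O=O: 3 × 514 = 1542
    Σ(broken) = 6402 kJ
  Bonds formed (products):
    N≡N: 2 × 963 = 1926
    O–H: 12 × 457 = 5484
    Σ(formed) = 7410 kJ
  ΔH_2 = 6402 − 7410 = −1008 kJ
ΔH_1 − ΔH_2 = −146 kJ, so reaction 1 has the more negative ΔH; |ΔH_1 − ΔH_2| = 146 kJ.

Reaction 1, by 146 kJ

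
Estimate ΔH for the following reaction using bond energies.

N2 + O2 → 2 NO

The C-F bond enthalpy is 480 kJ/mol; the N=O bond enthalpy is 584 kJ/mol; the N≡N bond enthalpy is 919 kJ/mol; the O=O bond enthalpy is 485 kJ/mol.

Bonds broken (reactants):
  N≡N: 1 × 919 = 919
  O=O: 1 × 485 = 485
  Σ(broken) = 1404 kJ
Bonds formed (products):
  N=O: 2 × 584 = 1168
  Σ(formed) = 1168 kJ
ΔH = Σ(broken) − Σ(formed) = 1404 − 1168 = +236 kJ

ΔH ≈ +236 kJ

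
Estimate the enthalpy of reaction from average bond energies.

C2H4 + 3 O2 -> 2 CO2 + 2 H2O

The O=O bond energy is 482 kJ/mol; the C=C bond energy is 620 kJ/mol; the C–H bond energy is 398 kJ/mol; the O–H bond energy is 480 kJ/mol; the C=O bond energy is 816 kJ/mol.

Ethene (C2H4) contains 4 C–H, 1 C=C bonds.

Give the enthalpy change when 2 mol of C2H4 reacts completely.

Bonds broken (reactants):
  C–H: 4 × 398 = 1592
  C=C: 1 × 620 = 620
  O=O: 3 × 482 = 1446
  Σ(broken) = 3658 kJ
Bonds formed (products):
  C=O: 4 × 816 = 3264
  O–H: 4 × 480 = 1920
  Σ(formed) = 5184 kJ
ΔH = Σ(broken) − Σ(formed) = 3658 − 5184 = −1526 kJ
For 2× the reaction as written: 2 × (−1526) = −3052 kJ

ΔH = −3052 kJ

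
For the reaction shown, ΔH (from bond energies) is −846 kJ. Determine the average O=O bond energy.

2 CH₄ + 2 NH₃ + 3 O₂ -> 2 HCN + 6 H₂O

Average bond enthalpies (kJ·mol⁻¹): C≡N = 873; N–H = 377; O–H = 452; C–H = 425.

D(O=O) ≈ 504 kJ/mol

Let D be the O=O bond energy.
Σ(broken) = 8×425 + 6×377 + 3×D = 5662 + 3D
Σ(formed) = 2×873 + 2×425 + 12×452 = 8020
ΔH = Σ(broken) − Σ(formed) = (5662 + 3D) − (8020) = −2358 + 3D
Setting this equal to −846 kJ gives 3D = 1512, so D = 504 kJ/mol.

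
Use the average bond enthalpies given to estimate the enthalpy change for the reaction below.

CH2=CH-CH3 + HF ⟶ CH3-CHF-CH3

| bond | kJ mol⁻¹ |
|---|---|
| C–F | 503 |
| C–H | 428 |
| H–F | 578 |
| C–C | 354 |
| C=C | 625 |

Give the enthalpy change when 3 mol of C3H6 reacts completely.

Bonds broken (reactants):
  C–C: 1 × 354 = 354
  C–H: 6 × 428 = 2568
  C=C: 1 × 625 = 625
  H–F: 1 × 578 = 578
  Σ(broken) = 4125 kJ
Bonds formed (products):
  C–C: 2 × 354 = 708
  C–F: 1 × 503 = 503
  C–H: 7 × 428 = 2996
  Σ(formed) = 4207 kJ
ΔH = Σ(broken) − Σ(formed) = 4125 − 4207 = −82 kJ
For 3× the reaction as written: 3 × (−82) = −246 kJ

ΔH = −246 kJ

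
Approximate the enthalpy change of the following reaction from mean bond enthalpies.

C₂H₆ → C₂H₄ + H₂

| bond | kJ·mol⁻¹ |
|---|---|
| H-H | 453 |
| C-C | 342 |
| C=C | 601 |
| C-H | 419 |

ΔH ≈ +126 kJ

Bonds broken (reactants):
  C-C: 1 × 342 = 342
  C-H: 6 × 419 = 2514
  Σ(broken) = 2856 kJ
Bonds formed (products):
  C-H: 4 × 419 = 1676
  C=C: 1 × 601 = 601
  H-H: 1 × 453 = 453
  Σ(formed) = 2730 kJ
ΔH = Σ(broken) − Σ(formed) = 2856 − 2730 = +126 kJ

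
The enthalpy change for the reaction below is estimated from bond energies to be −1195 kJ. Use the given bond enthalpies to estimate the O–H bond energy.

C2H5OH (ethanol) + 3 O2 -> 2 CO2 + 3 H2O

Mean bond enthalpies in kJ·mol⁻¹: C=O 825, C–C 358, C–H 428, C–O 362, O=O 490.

Let D be the O–H bond energy.
Σ(broken) = 1×358 + 5×428 + 1×362 + 1×D + 3×490 = 4330 + D
Σ(formed) = 4×825 + 6×D = 3300 + 6D
ΔH = Σ(broken) − Σ(formed) = (4330 + D) − (3300 + 6D) = +1030 − 5D
Setting this equal to −1195 kJ gives 5D = 2225, so D = 445 kJ/mol.

D(O–H) ≈ 445 kJ/mol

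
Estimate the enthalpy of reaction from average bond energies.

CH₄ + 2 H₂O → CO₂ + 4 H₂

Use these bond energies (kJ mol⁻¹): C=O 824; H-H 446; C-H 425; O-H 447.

Bonds broken (reactants):
  C-H: 4 × 425 = 1700
  O-H: 4 × 447 = 1788
  Σ(broken) = 3488 kJ
Bonds formed (products):
  C=O: 2 × 824 = 1648
  H-H: 4 × 446 = 1784
  Σ(formed) = 3432 kJ
ΔH = Σ(broken) − Σ(formed) = 3488 − 3432 = +56 kJ

ΔH ≈ +56 kJ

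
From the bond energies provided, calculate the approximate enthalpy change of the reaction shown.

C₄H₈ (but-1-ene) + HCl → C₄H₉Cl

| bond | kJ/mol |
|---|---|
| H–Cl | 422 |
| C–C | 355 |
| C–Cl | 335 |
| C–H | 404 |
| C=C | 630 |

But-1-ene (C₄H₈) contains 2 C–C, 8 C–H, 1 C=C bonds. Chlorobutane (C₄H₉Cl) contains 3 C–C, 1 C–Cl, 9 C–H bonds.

ΔH ≈ −42 kJ

Bonds broken (reactants):
  C–C: 2 × 355 = 710
  C–H: 8 × 404 = 3232
  C=C: 1 × 630 = 630
  H–Cl: 1 × 422 = 422
  Σ(broken) = 4994 kJ
Bonds formed (products):
  C–C: 3 × 355 = 1065
  C–Cl: 1 × 335 = 335
  C–H: 9 × 404 = 3636
  Σ(formed) = 5036 kJ
ΔH = Σ(broken) − Σ(formed) = 4994 − 5036 = −42 kJ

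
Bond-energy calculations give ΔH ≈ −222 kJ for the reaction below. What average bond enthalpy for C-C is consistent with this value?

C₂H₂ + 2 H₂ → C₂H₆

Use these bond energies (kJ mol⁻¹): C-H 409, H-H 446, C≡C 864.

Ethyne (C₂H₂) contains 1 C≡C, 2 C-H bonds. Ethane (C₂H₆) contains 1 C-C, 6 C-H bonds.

D(C-C) ≈ 342 kJ/mol

Let D be the C-C bond energy.
Σ(broken) = 1×864 + 2×409 + 2×446 = 2574
Σ(formed) = 1×D + 6×409 = 2454 + D
ΔH = Σ(broken) − Σ(formed) = (2574) − (2454 + D) = +120 − D
Setting this equal to −222 kJ gives D = 342 kJ/mol.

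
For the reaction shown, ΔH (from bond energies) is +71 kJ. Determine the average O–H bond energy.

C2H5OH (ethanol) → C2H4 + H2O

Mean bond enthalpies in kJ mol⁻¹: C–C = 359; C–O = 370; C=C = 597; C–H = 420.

Let D be the O–H bond energy.
Σ(broken) = 1×359 + 5×420 + 1×370 + 1×D = 2829 + D
Σ(formed) = 4×420 + 1×597 + 2×D = 2277 + 2D
ΔH = Σ(broken) − Σ(formed) = (2829 + D) − (2277 + 2D) = +552 − D
Setting this equal to +71 kJ gives D = 481 kJ/mol.

D(O–H) ≈ 481 kJ/mol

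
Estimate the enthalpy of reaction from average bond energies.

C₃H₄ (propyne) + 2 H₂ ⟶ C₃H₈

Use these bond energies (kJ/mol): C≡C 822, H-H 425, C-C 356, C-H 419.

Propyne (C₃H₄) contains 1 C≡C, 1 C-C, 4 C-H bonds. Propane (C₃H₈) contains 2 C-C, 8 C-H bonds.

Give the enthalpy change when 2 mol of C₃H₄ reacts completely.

Bonds broken (reactants):
  C≡C: 1 × 822 = 822
  C-C: 1 × 356 = 356
  C-H: 4 × 419 = 1676
  H-H: 2 × 425 = 850
  Σ(broken) = 3704 kJ
Bonds formed (products):
  C-C: 2 × 356 = 712
  C-H: 8 × 419 = 3352
  Σ(formed) = 4064 kJ
ΔH = Σ(broken) − Σ(formed) = 3704 − 4064 = −360 kJ
For 2× the reaction as written: 2 × (−360) = −720 kJ

ΔH = −720 kJ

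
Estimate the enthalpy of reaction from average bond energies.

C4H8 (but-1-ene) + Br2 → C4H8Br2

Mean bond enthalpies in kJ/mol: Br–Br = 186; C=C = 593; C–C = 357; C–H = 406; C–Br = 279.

ΔH ≈ −136 kJ

Bonds broken (reactants):
  Br–Br: 1 × 186 = 186
  C–C: 2 × 357 = 714
  C–H: 8 × 406 = 3248
  C=C: 1 × 593 = 593
  Σ(broken) = 4741 kJ
Bonds formed (products):
  C–Br: 2 × 279 = 558
  C–C: 3 × 357 = 1071
  C–H: 8 × 406 = 3248
  Σ(formed) = 4877 kJ
ΔH = Σ(broken) − Σ(formed) = 4741 − 4877 = −136 kJ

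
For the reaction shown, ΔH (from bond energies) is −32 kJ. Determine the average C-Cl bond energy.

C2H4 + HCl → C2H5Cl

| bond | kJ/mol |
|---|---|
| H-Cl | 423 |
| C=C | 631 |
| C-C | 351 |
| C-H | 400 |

D(C-Cl) ≈ 335 kJ/mol

Let D be the C-Cl bond energy.
Σ(broken) = 4×400 + 1×631 + 1×423 = 2654
Σ(formed) = 1×351 + 1×D + 5×400 = 2351 + D
ΔH = Σ(broken) − Σ(formed) = (2654) − (2351 + D) = +303 − D
Setting this equal to −32 kJ gives D = 335 kJ/mol.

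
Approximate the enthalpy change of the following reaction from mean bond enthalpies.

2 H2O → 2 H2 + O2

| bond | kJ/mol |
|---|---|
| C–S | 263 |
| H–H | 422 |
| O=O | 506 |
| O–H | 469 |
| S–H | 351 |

Bonds broken (reactants):
  O–H: 4 × 469 = 1876
  Σ(broken) = 1876 kJ
Bonds formed (products):
  H–H: 2 × 422 = 844
  O=O: 1 × 506 = 506
  Σ(formed) = 1350 kJ
ΔH = Σ(broken) − Σ(formed) = 1876 − 1350 = +526 kJ

ΔH ≈ +526 kJ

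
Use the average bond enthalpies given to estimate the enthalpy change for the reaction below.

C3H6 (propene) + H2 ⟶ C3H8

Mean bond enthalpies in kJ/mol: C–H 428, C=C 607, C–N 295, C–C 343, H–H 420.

Bonds broken (reactants):
  C–C: 1 × 343 = 343
  C–H: 6 × 428 = 2568
  C=C: 1 × 607 = 607
  H–H: 1 × 420 = 420
  Σ(broken) = 3938 kJ
Bonds formed (products):
  C–C: 2 × 343 = 686
  C–H: 8 × 428 = 3424
  Σ(formed) = 4110 kJ
ΔH = Σ(broken) − Σ(formed) = 3938 − 4110 = −172 kJ

ΔH ≈ −172 kJ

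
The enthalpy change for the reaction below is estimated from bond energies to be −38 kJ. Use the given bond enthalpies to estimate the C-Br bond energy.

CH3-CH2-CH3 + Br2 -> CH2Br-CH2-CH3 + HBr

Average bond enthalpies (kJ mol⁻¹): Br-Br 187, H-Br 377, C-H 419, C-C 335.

D(C-Br) ≈ 267 kJ/mol

Let D be the C-Br bond energy.
Σ(broken) = 1×187 + 2×335 + 8×419 = 4209
Σ(formed) = 1×D + 2×335 + 7×419 + 1×377 = 3980 + D
ΔH = Σ(broken) − Σ(formed) = (4209) − (3980 + D) = +229 − D
Setting this equal to −38 kJ gives D = 267 kJ/mol.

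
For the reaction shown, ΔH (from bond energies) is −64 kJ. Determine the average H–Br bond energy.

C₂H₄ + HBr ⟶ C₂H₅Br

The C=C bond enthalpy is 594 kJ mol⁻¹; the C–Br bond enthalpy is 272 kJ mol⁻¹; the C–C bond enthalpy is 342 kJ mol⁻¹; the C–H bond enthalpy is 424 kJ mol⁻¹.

D(H–Br) ≈ 380 kJ/mol

Let D be the H–Br bond energy.
Σ(broken) = 4×424 + 1×594 + 1×D = 2290 + D
Σ(formed) = 1×272 + 1×342 + 5×424 = 2734
ΔH = Σ(broken) − Σ(formed) = (2290 + D) − (2734) = −444 + D
Setting this equal to −64 kJ gives D = 380 kJ/mol.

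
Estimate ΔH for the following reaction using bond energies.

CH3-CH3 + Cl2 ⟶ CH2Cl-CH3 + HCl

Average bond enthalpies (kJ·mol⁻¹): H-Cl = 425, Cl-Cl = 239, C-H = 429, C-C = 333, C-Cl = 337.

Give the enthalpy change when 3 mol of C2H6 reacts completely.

Bonds broken (reactants):
  C-C: 1 × 333 = 333
  C-H: 6 × 429 = 2574
  Cl-Cl: 1 × 239 = 239
  Σ(broken) = 3146 kJ
Bonds formed (products):
  C-C: 1 × 333 = 333
  C-Cl: 1 × 337 = 337
  C-H: 5 × 429 = 2145
  H-Cl: 1 × 425 = 425
  Σ(formed) = 3240 kJ
ΔH = Σ(broken) − Σ(formed) = 3146 − 3240 = −94 kJ
For 3× the reaction as written: 3 × (−94) = −282 kJ

ΔH = −282 kJ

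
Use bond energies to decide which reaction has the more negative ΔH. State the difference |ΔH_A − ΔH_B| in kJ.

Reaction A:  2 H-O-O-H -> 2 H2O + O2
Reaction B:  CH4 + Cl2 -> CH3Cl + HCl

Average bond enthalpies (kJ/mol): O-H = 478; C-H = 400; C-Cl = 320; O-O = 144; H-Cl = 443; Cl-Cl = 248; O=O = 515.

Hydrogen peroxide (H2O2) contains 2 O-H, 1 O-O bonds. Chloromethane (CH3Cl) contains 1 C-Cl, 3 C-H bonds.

Reaction A:
  Bonds broken (reactants):
    O-H: 4 × 478 = 1912
    O-O: 2 × 144 = 288
    Σ(broken) = 2200 kJ
  Bonds formed (products):
    O-H: 4 × 478 = 1912
    O=O: 1 × 515 = 515
    Σ(formed) = 2427 kJ
  ΔH_A = 2200 − 2427 = −227 kJ
Reaction B:
  Bonds broken (reactants):
    C-H: 4 × 400 = 1600
    Cl-Cl: 1 × 248 = 248
    Σ(broken) = 1848 kJ
  Bonds formed (products):
    C-Cl: 1 × 320 = 320
    C-H: 3 × 400 = 1200
    H-Cl: 1 × 443 = 443
    Σ(formed) = 1963 kJ
  ΔH_B = 1848 − 1963 = −115 kJ
ΔH_A − ΔH_B = −112 kJ, so reaction A has the more negative ΔH; |ΔH_A − ΔH_B| = 112 kJ.

Reaction A, by 112 kJ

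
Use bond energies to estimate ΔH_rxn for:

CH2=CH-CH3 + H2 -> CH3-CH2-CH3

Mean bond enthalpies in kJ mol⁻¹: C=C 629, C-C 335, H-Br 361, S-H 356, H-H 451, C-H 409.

ΔH ≈ −73 kJ

Bonds broken (reactants):
  C-C: 1 × 335 = 335
  C-H: 6 × 409 = 2454
  C=C: 1 × 629 = 629
  H-H: 1 × 451 = 451
  Σ(broken) = 3869 kJ
Bonds formed (products):
  C-C: 2 × 335 = 670
  C-H: 8 × 409 = 3272
  Σ(formed) = 3942 kJ
ΔH = Σ(broken) − Σ(formed) = 3869 − 3942 = −73 kJ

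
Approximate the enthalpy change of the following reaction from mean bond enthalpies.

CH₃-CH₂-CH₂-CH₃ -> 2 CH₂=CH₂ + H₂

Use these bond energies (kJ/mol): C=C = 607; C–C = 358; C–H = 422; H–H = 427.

ΔH ≈ +277 kJ

Bonds broken (reactants):
  C–C: 3 × 358 = 1074
  C–H: 10 × 422 = 4220
  Σ(broken) = 5294 kJ
Bonds formed (products):
  C–H: 8 × 422 = 3376
  C=C: 2 × 607 = 1214
  H–H: 1 × 427 = 427
  Σ(formed) = 5017 kJ
ΔH = Σ(broken) − Σ(formed) = 5294 − 5017 = +277 kJ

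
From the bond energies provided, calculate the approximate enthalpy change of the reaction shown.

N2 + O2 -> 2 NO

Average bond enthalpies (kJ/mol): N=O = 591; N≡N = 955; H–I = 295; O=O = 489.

ΔH ≈ +262 kJ

Bonds broken (reactants):
  N≡N: 1 × 955 = 955
  O=O: 1 × 489 = 489
  Σ(broken) = 1444 kJ
Bonds formed (products):
  N=O: 2 × 591 = 1182
  Σ(formed) = 1182 kJ
ΔH = Σ(broken) − Σ(formed) = 1444 − 1182 = +262 kJ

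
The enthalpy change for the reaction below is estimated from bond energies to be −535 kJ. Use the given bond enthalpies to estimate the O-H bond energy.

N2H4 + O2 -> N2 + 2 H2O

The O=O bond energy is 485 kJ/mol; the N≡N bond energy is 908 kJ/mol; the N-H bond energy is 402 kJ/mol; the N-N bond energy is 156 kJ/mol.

Let D be the O-H bond energy.
Σ(broken) = 4×402 + 1×156 + 1×485 = 2249
Σ(formed) = 1×908 + 4×D = 908 + 4D
ΔH = Σ(broken) − Σ(formed) = (2249) − (908 + 4D) = +1341 − 4D
Setting this equal to −535 kJ gives 4D = 1876, so D = 469 kJ/mol.

D(O-H) ≈ 469 kJ/mol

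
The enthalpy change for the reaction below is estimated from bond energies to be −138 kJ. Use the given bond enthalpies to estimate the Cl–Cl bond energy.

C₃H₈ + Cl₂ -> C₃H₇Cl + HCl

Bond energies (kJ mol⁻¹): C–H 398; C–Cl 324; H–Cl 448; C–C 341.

D(Cl–Cl) ≈ 236 kJ/mol

Let D be the Cl–Cl bond energy.
Σ(broken) = 2×341 + 8×398 + 1×D = 3866 + D
Σ(formed) = 2×341 + 1×324 + 7×398 + 1×448 = 4240
ΔH = Σ(broken) − Σ(formed) = (3866 + D) − (4240) = −374 + D
Setting this equal to −138 kJ gives D = 236 kJ/mol.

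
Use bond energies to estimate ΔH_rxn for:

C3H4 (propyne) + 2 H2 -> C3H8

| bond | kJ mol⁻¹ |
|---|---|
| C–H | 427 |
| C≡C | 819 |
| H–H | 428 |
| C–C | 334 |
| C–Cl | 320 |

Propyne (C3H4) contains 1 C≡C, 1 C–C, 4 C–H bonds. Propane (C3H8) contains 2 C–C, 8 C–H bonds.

ΔH ≈ −367 kJ

Bonds broken (reactants):
  C≡C: 1 × 819 = 819
  C–C: 1 × 334 = 334
  C–H: 4 × 427 = 1708
  H–H: 2 × 428 = 856
  Σ(broken) = 3717 kJ
Bonds formed (products):
  C–C: 2 × 334 = 668
  C–H: 8 × 427 = 3416
  Σ(formed) = 4084 kJ
ΔH = Σ(broken) − Σ(formed) = 3717 − 4084 = −367 kJ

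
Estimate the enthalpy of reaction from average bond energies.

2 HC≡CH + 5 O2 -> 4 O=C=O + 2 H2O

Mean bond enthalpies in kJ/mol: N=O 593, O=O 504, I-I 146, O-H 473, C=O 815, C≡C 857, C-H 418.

ΔH ≈ −2506 kJ

Bonds broken (reactants):
  C≡C: 2 × 857 = 1714
  C-H: 4 × 418 = 1672
  O=O: 5 × 504 = 2520
  Σ(broken) = 5906 kJ
Bonds formed (products):
  C=O: 8 × 815 = 6520
  O-H: 4 × 473 = 1892
  Σ(formed) = 8412 kJ
ΔH = Σ(broken) − Σ(formed) = 5906 − 8412 = −2506 kJ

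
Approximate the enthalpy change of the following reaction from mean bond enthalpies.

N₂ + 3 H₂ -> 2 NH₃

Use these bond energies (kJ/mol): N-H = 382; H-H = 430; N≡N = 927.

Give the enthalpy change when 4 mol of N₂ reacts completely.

Bonds broken (reactants):
  H-H: 3 × 430 = 1290
  N≡N: 1 × 927 = 927
  Σ(broken) = 2217 kJ
Bonds formed (products):
  N-H: 6 × 382 = 2292
  Σ(formed) = 2292 kJ
ΔH = Σ(broken) − Σ(formed) = 2217 − 2292 = −75 kJ
For 4× the reaction as written: 4 × (−75) = −300 kJ

ΔH = −300 kJ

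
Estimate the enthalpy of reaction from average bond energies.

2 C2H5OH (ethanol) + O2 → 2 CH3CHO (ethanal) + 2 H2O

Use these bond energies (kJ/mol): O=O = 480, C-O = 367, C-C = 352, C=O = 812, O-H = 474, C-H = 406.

Bonds broken (reactants):
  C-C: 2 × 352 = 704
  C-H: 10 × 406 = 4060
  C-O: 2 × 367 = 734
  O-H: 2 × 474 = 948
  O=O: 1 × 480 = 480
  Σ(broken) = 6926 kJ
Bonds formed (products):
  C-C: 2 × 352 = 704
  C-H: 8 × 406 = 3248
  C=O: 2 × 812 = 1624
  O-H: 4 × 474 = 1896
  Σ(formed) = 7472 kJ
ΔH = Σ(broken) − Σ(formed) = 6926 − 7472 = −546 kJ

ΔH ≈ −546 kJ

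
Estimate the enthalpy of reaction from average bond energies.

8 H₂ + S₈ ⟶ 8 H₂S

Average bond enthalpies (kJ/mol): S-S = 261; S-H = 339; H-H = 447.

Bonds broken (reactants):
  H-H: 8 × 447 = 3576
  S-S: 8 × 261 = 2088
  Σ(broken) = 5664 kJ
Bonds formed (products):
  S-H: 16 × 339 = 5424
  Σ(formed) = 5424 kJ
ΔH = Σ(broken) − Σ(formed) = 5664 − 5424 = +240 kJ

ΔH ≈ +240 kJ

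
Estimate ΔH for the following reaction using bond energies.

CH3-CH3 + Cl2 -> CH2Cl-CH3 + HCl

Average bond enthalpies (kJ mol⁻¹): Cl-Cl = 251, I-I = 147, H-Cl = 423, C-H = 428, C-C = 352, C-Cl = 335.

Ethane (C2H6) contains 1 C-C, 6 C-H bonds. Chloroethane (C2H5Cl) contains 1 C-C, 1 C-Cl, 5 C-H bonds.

ΔH ≈ −79 kJ

Bonds broken (reactants):
  C-C: 1 × 352 = 352
  C-H: 6 × 428 = 2568
  Cl-Cl: 1 × 251 = 251
  Σ(broken) = 3171 kJ
Bonds formed (products):
  C-C: 1 × 352 = 352
  C-Cl: 1 × 335 = 335
  C-H: 5 × 428 = 2140
  H-Cl: 1 × 423 = 423
  Σ(formed) = 3250 kJ
ΔH = Σ(broken) − Σ(formed) = 3171 − 3250 = −79 kJ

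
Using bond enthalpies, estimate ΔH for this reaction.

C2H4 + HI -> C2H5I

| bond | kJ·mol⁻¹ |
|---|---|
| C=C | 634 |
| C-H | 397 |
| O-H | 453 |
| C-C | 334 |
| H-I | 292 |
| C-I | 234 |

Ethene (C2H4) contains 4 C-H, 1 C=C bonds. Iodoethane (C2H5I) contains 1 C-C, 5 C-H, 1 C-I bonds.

Bonds broken (reactants):
  C-H: 4 × 397 = 1588
  C=C: 1 × 634 = 634
  H-I: 1 × 292 = 292
  Σ(broken) = 2514 kJ
Bonds formed (products):
  C-C: 1 × 334 = 334
  C-H: 5 × 397 = 1985
  C-I: 1 × 234 = 234
  Σ(formed) = 2553 kJ
ΔH = Σ(broken) − Σ(formed) = 2514 − 2553 = −39 kJ

ΔH ≈ −39 kJ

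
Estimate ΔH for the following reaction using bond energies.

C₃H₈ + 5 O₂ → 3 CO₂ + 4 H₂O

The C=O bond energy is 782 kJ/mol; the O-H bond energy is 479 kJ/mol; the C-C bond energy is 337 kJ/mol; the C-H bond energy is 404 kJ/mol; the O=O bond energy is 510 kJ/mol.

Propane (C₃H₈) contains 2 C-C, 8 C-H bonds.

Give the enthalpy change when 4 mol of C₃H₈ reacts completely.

ΔH = −8272 kJ

Bonds broken (reactants):
  C-C: 2 × 337 = 674
  C-H: 8 × 404 = 3232
  O=O: 5 × 510 = 2550
  Σ(broken) = 6456 kJ
Bonds formed (products):
  C=O: 6 × 782 = 4692
  O-H: 8 × 479 = 3832
  Σ(formed) = 8524 kJ
ΔH = Σ(broken) − Σ(formed) = 6456 − 8524 = −2068 kJ
For 4× the reaction as written: 4 × (−2068) = −8272 kJ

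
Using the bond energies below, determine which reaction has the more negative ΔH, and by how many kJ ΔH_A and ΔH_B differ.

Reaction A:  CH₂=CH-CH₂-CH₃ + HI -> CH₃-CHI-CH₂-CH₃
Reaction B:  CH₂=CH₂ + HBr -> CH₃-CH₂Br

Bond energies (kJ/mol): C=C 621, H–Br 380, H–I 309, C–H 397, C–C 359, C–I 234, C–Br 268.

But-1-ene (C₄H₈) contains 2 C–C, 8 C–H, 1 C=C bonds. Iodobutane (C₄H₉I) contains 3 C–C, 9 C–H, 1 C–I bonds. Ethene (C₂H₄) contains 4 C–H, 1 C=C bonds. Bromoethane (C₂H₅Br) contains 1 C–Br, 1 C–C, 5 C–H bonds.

Reaction A, by 37 kJ

Reaction A:
  Bonds broken (reactants):
    C–C: 2 × 359 = 718
    C–H: 8 × 397 = 3176
    C=C: 1 × 621 = 621
    H–I: 1 × 309 = 309
    Σ(broken) = 4824 kJ
  Bonds formed (products):
    C–C: 3 × 359 = 1077
    C–H: 9 × 397 = 3573
    C–I: 1 × 234 = 234
    Σ(formed) = 4884 kJ
  ΔH_A = 4824 − 4884 = −60 kJ
Reaction B:
  Bonds broken (reactants):
    C–H: 4 × 397 = 1588
    C=C: 1 × 621 = 621
    H–Br: 1 × 380 = 380
    Σ(broken) = 2589 kJ
  Bonds formed (products):
    C–Br: 1 × 268 = 268
    C–C: 1 × 359 = 359
    C–H: 5 × 397 = 1985
    Σ(formed) = 2612 kJ
  ΔH_B = 2589 − 2612 = −23 kJ
ΔH_A − ΔH_B = −37 kJ, so reaction A has the more negative ΔH; |ΔH_A − ΔH_B| = 37 kJ.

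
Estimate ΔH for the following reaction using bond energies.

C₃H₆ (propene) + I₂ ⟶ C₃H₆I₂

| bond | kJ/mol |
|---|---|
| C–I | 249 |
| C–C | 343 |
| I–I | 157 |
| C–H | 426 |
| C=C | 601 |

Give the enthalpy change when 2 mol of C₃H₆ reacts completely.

Bonds broken (reactants):
  C–C: 1 × 343 = 343
  C–H: 6 × 426 = 2556
  C=C: 1 × 601 = 601
  I–I: 1 × 157 = 157
  Σ(broken) = 3657 kJ
Bonds formed (products):
  C–C: 2 × 343 = 686
  C–H: 6 × 426 = 2556
  C–I: 2 × 249 = 498
  Σ(formed) = 3740 kJ
ΔH = Σ(broken) − Σ(formed) = 3657 − 3740 = −83 kJ
For 2× the reaction as written: 2 × (−83) = −166 kJ

ΔH = −166 kJ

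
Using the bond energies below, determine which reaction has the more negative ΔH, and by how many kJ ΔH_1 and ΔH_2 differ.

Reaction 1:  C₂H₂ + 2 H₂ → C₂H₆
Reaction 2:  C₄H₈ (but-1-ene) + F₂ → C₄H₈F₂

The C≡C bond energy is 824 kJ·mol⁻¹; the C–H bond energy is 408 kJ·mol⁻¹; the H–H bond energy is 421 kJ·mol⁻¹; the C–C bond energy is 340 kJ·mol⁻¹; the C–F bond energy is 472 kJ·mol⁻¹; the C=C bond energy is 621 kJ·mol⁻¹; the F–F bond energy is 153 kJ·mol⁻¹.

Reaction 2, by 204 kJ

Reaction 1:
  Bonds broken (reactants):
    C≡C: 1 × 824 = 824
    C–H: 2 × 408 = 816
    H–H: 2 × 421 = 842
    Σ(broken) = 2482 kJ
  Bonds formed (products):
    C–C: 1 × 340 = 340
    C–H: 6 × 408 = 2448
    Σ(formed) = 2788 kJ
  ΔH_1 = 2482 − 2788 = −306 kJ
Reaction 2:
  Bonds broken (reactants):
    C–C: 2 × 340 = 680
    C–H: 8 × 408 = 3264
    C=C: 1 × 621 = 621
    F–F: 1 × 153 = 153
    Σ(broken) = 4718 kJ
  Bonds formed (products):
    C–C: 3 × 340 = 1020
    C–F: 2 × 472 = 944
    C–H: 8 × 408 = 3264
    Σ(formed) = 5228 kJ
  ΔH_2 = 4718 − 5228 = −510 kJ
ΔH_1 − ΔH_2 = +204 kJ, so reaction 2 has the more negative ΔH; |ΔH_1 − ΔH_2| = 204 kJ.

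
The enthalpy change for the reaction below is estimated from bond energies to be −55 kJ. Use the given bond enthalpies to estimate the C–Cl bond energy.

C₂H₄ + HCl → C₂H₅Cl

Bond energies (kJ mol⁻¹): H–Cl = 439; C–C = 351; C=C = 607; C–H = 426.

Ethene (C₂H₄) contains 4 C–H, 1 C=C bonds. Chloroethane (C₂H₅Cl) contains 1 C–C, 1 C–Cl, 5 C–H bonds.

D(C–Cl) ≈ 324 kJ/mol

Let D be the C–Cl bond energy.
Σ(broken) = 4×426 + 1×607 + 1×439 = 2750
Σ(formed) = 1×351 + 1×D + 5×426 = 2481 + D
ΔH = Σ(broken) − Σ(formed) = (2750) − (2481 + D) = +269 − D
Setting this equal to −55 kJ gives D = 324 kJ/mol.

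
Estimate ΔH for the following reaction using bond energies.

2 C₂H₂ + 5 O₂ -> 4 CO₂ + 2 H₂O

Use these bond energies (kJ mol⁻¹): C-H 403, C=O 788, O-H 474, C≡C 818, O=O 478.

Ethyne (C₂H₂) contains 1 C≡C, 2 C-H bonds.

ΔH ≈ −2562 kJ

Bonds broken (reactants):
  C≡C: 2 × 818 = 1636
  C-H: 4 × 403 = 1612
  O=O: 5 × 478 = 2390
  Σ(broken) = 5638 kJ
Bonds formed (products):
  C=O: 8 × 788 = 6304
  O-H: 4 × 474 = 1896
  Σ(formed) = 8200 kJ
ΔH = Σ(broken) − Σ(formed) = 5638 − 8200 = −2562 kJ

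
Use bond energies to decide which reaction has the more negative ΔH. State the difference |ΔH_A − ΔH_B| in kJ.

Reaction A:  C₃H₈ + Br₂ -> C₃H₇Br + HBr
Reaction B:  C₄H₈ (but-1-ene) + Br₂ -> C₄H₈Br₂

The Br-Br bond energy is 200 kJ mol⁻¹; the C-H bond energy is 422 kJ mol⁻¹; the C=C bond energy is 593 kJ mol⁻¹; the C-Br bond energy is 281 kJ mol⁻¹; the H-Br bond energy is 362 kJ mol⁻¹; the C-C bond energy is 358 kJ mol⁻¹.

Reaction A:
  Bonds broken (reactants):
    Br-Br: 1 × 200 = 200
    C-C: 2 × 358 = 716
    C-H: 8 × 422 = 3376
    Σ(broken) = 4292 kJ
  Bonds formed (products):
    C-Br: 1 × 281 = 281
    C-C: 2 × 358 = 716
    C-H: 7 × 422 = 2954
    H-Br: 1 × 362 = 362
    Σ(formed) = 4313 kJ
  ΔH_A = 4292 − 4313 = −21 kJ
Reaction B:
  Bonds broken (reactants):
    Br-Br: 1 × 200 = 200
    C-C: 2 × 358 = 716
    C-H: 8 × 422 = 3376
    C=C: 1 × 593 = 593
    Σ(broken) = 4885 kJ
  Bonds formed (products):
    C-Br: 2 × 281 = 562
    C-C: 3 × 358 = 1074
    C-H: 8 × 422 = 3376
    Σ(formed) = 5012 kJ
  ΔH_B = 4885 − 5012 = −127 kJ
ΔH_A − ΔH_B = +106 kJ, so reaction B has the more negative ΔH; |ΔH_A − ΔH_B| = 106 kJ.

Reaction B, by 106 kJ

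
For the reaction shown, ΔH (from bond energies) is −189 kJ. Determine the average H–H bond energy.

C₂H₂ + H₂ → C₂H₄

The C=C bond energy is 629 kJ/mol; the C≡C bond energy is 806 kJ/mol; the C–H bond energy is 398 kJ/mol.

D(H–H) ≈ 430 kJ/mol

Let D be the H–H bond energy.
Σ(broken) = 1×806 + 2×398 + 1×D = 1602 + D
Σ(formed) = 4×398 + 1×629 = 2221
ΔH = Σ(broken) − Σ(formed) = (1602 + D) − (2221) = −619 + D
Setting this equal to −189 kJ gives D = 430 kJ/mol.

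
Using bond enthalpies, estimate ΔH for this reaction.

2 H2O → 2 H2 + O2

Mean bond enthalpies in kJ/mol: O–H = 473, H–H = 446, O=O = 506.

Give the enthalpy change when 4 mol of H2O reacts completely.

ΔH = +988 kJ

Bonds broken (reactants):
  O–H: 4 × 473 = 1892
  Σ(broken) = 1892 kJ
Bonds formed (products):
  H–H: 2 × 446 = 892
  O=O: 1 × 506 = 506
  Σ(formed) = 1398 kJ
ΔH = Σ(broken) − Σ(formed) = 1892 − 1398 = +494 kJ
For 2× the reaction as written: 2 × (+494) = +988 kJ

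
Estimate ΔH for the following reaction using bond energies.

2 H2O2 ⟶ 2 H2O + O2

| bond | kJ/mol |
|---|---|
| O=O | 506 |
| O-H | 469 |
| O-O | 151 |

ΔH ≈ −204 kJ

Bonds broken (reactants):
  O-H: 4 × 469 = 1876
  O-O: 2 × 151 = 302
  Σ(broken) = 2178 kJ
Bonds formed (products):
  O-H: 4 × 469 = 1876
  O=O: 1 × 506 = 506
  Σ(formed) = 2382 kJ
ΔH = Σ(broken) − Σ(formed) = 2178 − 2382 = −204 kJ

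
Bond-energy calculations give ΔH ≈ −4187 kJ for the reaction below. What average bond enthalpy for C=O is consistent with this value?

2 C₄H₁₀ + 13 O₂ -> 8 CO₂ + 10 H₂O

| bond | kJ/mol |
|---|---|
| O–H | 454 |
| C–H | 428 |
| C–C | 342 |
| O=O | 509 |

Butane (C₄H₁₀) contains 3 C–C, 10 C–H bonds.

Let D be the C=O bond energy.
Σ(broken) = 6×342 + 20×428 + 13×509 = 17229
Σ(formed) = 16×D + 20×454 = 9080 + 16D
ΔH = Σ(broken) − Σ(formed) = (17229) − (9080 + 16D) = +8149 − 16D
Setting this equal to −4187 kJ gives 16D = 12336, so D = 771 kJ/mol.

D(C=O) ≈ 771 kJ/mol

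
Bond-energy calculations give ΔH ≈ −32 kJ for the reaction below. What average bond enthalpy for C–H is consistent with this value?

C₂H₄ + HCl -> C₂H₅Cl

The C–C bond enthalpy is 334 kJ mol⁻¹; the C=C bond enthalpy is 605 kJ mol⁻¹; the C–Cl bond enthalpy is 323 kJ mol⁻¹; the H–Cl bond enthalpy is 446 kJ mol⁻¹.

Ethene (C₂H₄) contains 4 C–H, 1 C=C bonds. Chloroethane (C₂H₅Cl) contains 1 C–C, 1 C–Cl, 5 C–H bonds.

D(C–H) ≈ 426 kJ/mol

Let D be the C–H bond energy.
Σ(broken) = 4×D + 1×605 + 1×446 = 1051 + 4D
Σ(formed) = 1×334 + 1×323 + 5×D = 657 + 5D
ΔH = Σ(broken) − Σ(formed) = (1051 + 4D) − (657 + 5D) = +394 − D
Setting this equal to −32 kJ gives D = 426 kJ/mol.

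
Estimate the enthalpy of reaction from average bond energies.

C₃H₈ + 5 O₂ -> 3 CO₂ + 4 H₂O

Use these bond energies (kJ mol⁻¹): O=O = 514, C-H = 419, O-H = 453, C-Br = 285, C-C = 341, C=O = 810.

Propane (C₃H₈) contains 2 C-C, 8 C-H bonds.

Bonds broken (reactants):
  C-C: 2 × 341 = 682
  C-H: 8 × 419 = 3352
  O=O: 5 × 514 = 2570
  Σ(broken) = 6604 kJ
Bonds formed (products):
  C=O: 6 × 810 = 4860
  O-H: 8 × 453 = 3624
  Σ(formed) = 8484 kJ
ΔH = Σ(broken) − Σ(formed) = 6604 − 8484 = −1880 kJ

ΔH ≈ −1880 kJ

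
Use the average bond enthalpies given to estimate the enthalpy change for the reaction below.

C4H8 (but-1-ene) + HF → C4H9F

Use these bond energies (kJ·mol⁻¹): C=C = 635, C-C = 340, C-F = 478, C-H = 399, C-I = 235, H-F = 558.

ΔH ≈ −24 kJ

Bonds broken (reactants):
  C-C: 2 × 340 = 680
  C-H: 8 × 399 = 3192
  C=C: 1 × 635 = 635
  H-F: 1 × 558 = 558
  Σ(broken) = 5065 kJ
Bonds formed (products):
  C-C: 3 × 340 = 1020
  C-F: 1 × 478 = 478
  C-H: 9 × 399 = 3591
  Σ(formed) = 5089 kJ
ΔH = Σ(broken) − Σ(formed) = 5065 − 5089 = −24 kJ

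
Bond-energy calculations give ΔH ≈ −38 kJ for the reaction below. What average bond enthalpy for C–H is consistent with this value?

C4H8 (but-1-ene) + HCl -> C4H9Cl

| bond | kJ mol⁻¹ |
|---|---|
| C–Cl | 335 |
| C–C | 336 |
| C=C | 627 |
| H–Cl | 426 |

Let D be the C–H bond energy.
Σ(broken) = 2×336 + 8×D + 1×627 + 1×426 = 1725 + 8D
Σ(formed) = 3×336 + 1×335 + 9×D = 1343 + 9D
ΔH = Σ(broken) − Σ(formed) = (1725 + 8D) − (1343 + 9D) = +382 − D
Setting this equal to −38 kJ gives D = 420 kJ/mol.

D(C–H) ≈ 420 kJ/mol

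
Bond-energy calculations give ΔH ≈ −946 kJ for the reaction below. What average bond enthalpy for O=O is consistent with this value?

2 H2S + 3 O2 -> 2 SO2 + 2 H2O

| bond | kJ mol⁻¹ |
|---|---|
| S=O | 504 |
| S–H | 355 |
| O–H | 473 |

Let D be the O=O bond energy.
Σ(broken) = 3×D + 4×355 = 1420 + 3D
Σ(formed) = 4×473 + 4×504 = 3908
ΔH = Σ(broken) − Σ(formed) = (1420 + 3D) − (3908) = −2488 + 3D
Setting this equal to −946 kJ gives 3D = 1542, so D = 514 kJ/mol.

D(O=O) ≈ 514 kJ/mol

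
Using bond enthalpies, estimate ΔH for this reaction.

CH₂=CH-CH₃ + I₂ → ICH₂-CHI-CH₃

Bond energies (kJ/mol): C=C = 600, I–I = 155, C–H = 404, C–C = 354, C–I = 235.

Bonds broken (reactants):
  C–C: 1 × 354 = 354
  C–H: 6 × 404 = 2424
  C=C: 1 × 600 = 600
  I–I: 1 × 155 = 155
  Σ(broken) = 3533 kJ
Bonds formed (products):
  C–C: 2 × 354 = 708
  C–H: 6 × 404 = 2424
  C–I: 2 × 235 = 470
  Σ(formed) = 3602 kJ
ΔH = Σ(broken) − Σ(formed) = 3533 − 3602 = −69 kJ

ΔH ≈ −69 kJ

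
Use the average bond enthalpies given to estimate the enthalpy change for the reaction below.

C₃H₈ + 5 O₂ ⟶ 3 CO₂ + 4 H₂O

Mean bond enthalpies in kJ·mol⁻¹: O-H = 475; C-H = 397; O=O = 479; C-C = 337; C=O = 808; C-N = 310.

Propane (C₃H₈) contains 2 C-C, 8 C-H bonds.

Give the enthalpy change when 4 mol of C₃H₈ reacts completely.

ΔH = −9612 kJ

Bonds broken (reactants):
  C-C: 2 × 337 = 674
  C-H: 8 × 397 = 3176
  O=O: 5 × 479 = 2395
  Σ(broken) = 6245 kJ
Bonds formed (products):
  C=O: 6 × 808 = 4848
  O-H: 8 × 475 = 3800
  Σ(formed) = 8648 kJ
ΔH = Σ(broken) − Σ(formed) = 6245 − 8648 = −2403 kJ
For 4× the reaction as written: 4 × (−2403) = −9612 kJ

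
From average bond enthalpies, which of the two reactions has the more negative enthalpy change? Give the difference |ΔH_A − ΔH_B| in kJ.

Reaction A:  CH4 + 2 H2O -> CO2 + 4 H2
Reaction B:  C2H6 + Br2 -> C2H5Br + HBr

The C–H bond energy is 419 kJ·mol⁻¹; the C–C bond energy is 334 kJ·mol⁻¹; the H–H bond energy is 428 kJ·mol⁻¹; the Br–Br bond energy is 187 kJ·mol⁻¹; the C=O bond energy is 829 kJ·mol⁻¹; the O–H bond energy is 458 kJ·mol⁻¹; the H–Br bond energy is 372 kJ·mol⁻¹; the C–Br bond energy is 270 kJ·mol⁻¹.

Reaction B, by 174 kJ

Reaction A:
  Bonds broken (reactants):
    C–H: 4 × 419 = 1676
    O–H: 4 × 458 = 1832
    Σ(broken) = 3508 kJ
  Bonds formed (products):
    C=O: 2 × 829 = 1658
    H–H: 4 × 428 = 1712
    Σ(formed) = 3370 kJ
  ΔH_A = 3508 − 3370 = +138 kJ
Reaction B:
  Bonds broken (reactants):
    Br–Br: 1 × 187 = 187
    C–C: 1 × 334 = 334
    C–H: 6 × 419 = 2514
    Σ(broken) = 3035 kJ
  Bonds formed (products):
    C–Br: 1 × 270 = 270
    C–C: 1 × 334 = 334
    C–H: 5 × 419 = 2095
    H–Br: 1 × 372 = 372
    Σ(formed) = 3071 kJ
  ΔH_B = 3035 − 3071 = −36 kJ
ΔH_A − ΔH_B = +174 kJ, so reaction B has the more negative ΔH; |ΔH_A − ΔH_B| = 174 kJ.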